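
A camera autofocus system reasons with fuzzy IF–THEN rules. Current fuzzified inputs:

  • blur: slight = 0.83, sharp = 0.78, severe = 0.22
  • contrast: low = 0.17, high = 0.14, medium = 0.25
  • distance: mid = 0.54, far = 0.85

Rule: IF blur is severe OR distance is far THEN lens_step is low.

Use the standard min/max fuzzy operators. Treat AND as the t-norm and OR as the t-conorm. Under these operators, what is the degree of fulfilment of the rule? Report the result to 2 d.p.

0.85

firing strength: severe=0.22, far=0.85; OR[max(a, b)] → w = 0.85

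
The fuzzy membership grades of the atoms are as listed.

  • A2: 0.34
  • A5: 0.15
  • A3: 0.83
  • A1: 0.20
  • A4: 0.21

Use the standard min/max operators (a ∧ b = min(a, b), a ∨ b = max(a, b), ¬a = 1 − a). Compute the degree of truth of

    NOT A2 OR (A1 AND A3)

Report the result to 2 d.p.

0.66

NOT A2 = 1 − 0.34 = 0.66
A1 AND A3 = min(a, b) on (0.20, 0.83) = 0.20
NOT A2 OR (A1 AND A3) = max(a, b) on (0.66, 0.20) = 0.66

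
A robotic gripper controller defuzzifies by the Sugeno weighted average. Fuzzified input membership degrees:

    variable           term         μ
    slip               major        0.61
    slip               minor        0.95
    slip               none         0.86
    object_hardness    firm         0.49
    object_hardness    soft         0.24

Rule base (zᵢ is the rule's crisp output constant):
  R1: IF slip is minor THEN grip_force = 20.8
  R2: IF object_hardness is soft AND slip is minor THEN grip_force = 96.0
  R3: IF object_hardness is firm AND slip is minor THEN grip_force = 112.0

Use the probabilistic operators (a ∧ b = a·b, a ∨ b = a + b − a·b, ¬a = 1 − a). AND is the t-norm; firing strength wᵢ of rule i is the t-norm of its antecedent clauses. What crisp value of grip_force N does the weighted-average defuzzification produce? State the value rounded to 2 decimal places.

57.06

R1 (z=20.8): minor=0.95 → w = 0.9500
R2 (z=96.0): soft=0.24, minor=0.95; AND[a·b] → w = 0.2280
R3 (z=112.0): firm=0.49, minor=0.95; AND[a·b] → w = 0.4655
Weighted average = (0.9500·20.8 + 0.2280·96.0 + 0.4655·112.0) / (0.9500 + 0.2280 + 0.4655)
  = 93.7840 / 1.6435 = 57.06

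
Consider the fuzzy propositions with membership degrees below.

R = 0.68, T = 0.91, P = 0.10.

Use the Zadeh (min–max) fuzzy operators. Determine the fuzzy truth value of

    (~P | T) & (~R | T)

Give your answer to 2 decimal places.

0.91

~P = 1 − 0.10 = 0.90
~P | T = max(a, b) on (0.90, 0.91) = 0.91
~R = 1 − 0.68 = 0.32
~R | T = max(a, b) on (0.32, 0.91) = 0.91
(~P | T) & (~R | T) = min(a, b) on (0.91, 0.91) = 0.91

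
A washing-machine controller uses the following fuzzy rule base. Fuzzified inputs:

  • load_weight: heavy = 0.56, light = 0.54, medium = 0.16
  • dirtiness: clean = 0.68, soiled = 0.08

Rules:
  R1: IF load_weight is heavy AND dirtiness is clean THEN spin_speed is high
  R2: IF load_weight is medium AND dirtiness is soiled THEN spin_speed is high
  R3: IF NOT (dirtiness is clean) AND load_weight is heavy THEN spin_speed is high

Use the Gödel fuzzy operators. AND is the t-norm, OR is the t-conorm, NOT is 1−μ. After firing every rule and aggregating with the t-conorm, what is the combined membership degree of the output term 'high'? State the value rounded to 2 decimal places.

0.56

R1: heavy=0.56, clean=0.68; AND[min(a, b)] → w = 0.56
R2: medium=0.16, soiled=0.08; AND[min(a, b)] → w = 0.08
R3: ¬clean=1−0.68=0.32, heavy=0.56; AND[min(a, b)] → w = 0.32
Rules with consequent 'high': {R1, R2, R3} → strengths 0.56, 0.08, 0.32
Aggregate via t-conorm [max(a, b)]: 0.56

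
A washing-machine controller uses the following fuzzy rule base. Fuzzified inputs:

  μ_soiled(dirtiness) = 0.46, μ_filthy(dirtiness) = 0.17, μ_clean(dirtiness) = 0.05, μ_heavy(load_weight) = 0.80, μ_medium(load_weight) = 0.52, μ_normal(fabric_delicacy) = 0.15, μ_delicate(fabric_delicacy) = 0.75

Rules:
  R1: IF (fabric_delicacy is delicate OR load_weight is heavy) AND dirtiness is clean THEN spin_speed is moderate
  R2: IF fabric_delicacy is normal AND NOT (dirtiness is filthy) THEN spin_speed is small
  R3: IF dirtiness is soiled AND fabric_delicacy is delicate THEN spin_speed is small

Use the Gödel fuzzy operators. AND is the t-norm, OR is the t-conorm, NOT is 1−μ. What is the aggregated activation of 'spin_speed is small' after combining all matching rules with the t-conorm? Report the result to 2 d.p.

0.46

R1: (delicate=0.75 OR heavy=0.80) = 0.80; AND[min(a, b)] with clean=0.05 → w = 0.05
R2: normal=0.15, ¬filthy=1−0.17=0.83; AND[min(a, b)] → w = 0.15
R3: soiled=0.46, delicate=0.75; AND[min(a, b)] → w = 0.46
Rules with consequent 'small': {R2, R3} → strengths 0.15, 0.46
Aggregate via t-conorm [max(a, b)]: 0.46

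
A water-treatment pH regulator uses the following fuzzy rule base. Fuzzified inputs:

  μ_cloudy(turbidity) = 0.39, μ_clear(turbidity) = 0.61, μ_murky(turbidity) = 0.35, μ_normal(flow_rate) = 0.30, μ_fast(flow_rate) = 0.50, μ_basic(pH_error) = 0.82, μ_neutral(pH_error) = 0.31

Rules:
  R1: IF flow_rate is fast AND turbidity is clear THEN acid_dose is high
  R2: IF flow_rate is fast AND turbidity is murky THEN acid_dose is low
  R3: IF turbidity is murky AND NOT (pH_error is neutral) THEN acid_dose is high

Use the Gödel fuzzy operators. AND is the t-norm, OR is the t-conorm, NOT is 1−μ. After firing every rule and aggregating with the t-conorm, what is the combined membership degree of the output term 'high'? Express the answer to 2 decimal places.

0.50

R1: fast=0.50, clear=0.61; AND[min(a, b)] → w = 0.50
R2: fast=0.50, murky=0.35; AND[min(a, b)] → w = 0.35
R3: murky=0.35, ¬neutral=1−0.31=0.69; AND[min(a, b)] → w = 0.35
Rules with consequent 'high': {R1, R3} → strengths 0.50, 0.35
Aggregate via t-conorm [max(a, b)]: 0.50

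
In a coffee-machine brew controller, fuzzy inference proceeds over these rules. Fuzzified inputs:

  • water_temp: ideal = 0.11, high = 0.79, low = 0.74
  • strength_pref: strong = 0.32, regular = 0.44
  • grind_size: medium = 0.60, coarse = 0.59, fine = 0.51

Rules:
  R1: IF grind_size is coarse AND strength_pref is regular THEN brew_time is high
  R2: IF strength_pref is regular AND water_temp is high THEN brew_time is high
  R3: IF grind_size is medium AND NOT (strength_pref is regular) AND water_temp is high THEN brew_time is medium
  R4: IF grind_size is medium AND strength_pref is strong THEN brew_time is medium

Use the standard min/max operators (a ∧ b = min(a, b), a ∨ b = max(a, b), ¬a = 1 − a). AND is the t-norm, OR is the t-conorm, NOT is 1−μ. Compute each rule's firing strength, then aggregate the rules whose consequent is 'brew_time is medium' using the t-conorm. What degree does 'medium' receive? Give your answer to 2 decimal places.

0.56

R1: coarse=0.59, regular=0.44; AND[min(a, b)] → w = 0.44
R2: regular=0.44, high=0.79; AND[min(a, b)] → w = 0.44
R3: medium=0.60, ¬regular=1−0.44=0.56, high=0.79; AND[min(a, b)] → w = 0.56
R4: medium=0.60, strong=0.32; AND[min(a, b)] → w = 0.32
Rules with consequent 'medium': {R3, R4} → strengths 0.56, 0.32
Aggregate via t-conorm [max(a, b)]: 0.56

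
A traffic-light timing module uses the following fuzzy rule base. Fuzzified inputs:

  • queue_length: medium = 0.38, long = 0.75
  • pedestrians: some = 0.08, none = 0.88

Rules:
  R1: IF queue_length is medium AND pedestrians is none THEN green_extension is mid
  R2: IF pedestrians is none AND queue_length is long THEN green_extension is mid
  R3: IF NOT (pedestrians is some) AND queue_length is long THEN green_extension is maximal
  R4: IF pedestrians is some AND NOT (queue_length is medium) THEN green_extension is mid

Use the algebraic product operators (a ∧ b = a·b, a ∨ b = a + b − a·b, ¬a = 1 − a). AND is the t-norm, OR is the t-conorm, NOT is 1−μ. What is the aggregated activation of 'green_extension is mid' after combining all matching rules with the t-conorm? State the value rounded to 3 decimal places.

R1: medium=0.38, none=0.88; AND[a·b] → w = 0.3344
R2: none=0.88, long=0.75; AND[a·b] → w = 0.6600
R3: ¬some=1−0.08=0.92, long=0.75; AND[a·b] → w = 0.6900
R4: some=0.08, ¬medium=1−0.38=0.62; AND[a·b] → w = 0.0496
Rules with consequent 'mid': {R1, R2, R4} → strengths 0.3344, 0.6600, 0.0496
Aggregate via t-conorm [a + b − a·b]: 0.7849

0.785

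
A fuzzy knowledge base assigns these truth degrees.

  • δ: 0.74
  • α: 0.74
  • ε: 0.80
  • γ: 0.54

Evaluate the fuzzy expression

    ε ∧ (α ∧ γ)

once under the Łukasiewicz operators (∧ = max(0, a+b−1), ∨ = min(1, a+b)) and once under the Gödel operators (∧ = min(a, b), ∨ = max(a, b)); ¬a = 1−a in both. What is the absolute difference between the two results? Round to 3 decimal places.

Under Łukasiewicz:
  α ∧ γ = max(0, a+b−1) on (0.74, 0.54) = 0.28
  ε ∧ (α ∧ γ) = max(0, a+b−1) on (0.80, 0.28) = 0.08
  → value = 0.0800
Under Gödel:
  α ∧ γ = min(a, b) on (0.74, 0.54) = 0.54
  ε ∧ (α ∧ γ) = min(a, b) on (0.80, 0.54) = 0.54
  → value = 0.5400
|0.0800 − 0.5400| = 0.460

0.460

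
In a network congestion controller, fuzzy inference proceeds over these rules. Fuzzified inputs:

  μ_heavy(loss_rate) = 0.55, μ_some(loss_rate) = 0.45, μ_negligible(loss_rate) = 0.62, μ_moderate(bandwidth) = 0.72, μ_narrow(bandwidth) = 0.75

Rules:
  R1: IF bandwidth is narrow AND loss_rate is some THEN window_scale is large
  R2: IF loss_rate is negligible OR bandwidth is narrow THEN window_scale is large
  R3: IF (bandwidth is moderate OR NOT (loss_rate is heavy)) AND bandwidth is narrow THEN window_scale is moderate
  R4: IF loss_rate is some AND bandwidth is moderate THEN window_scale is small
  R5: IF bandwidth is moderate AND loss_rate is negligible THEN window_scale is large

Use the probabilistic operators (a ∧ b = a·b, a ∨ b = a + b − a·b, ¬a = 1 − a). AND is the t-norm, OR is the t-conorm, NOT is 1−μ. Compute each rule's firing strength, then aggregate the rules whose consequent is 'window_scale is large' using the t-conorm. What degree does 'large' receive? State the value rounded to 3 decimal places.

0.965

R1: narrow=0.75, some=0.45; AND[a·b] → w = 0.3375
R2: negligible=0.62, narrow=0.75; OR[a + b − a·b] → w = 0.9050
R3: (moderate=0.72 OR ¬heavy=1−0.55=0.45) = 0.8460; AND[a·b] with narrow=0.75 → w = 0.6345
R4: some=0.45, moderate=0.72; AND[a·b] → w = 0.3240
R5: moderate=0.72, negligible=0.62; AND[a·b] → w = 0.4464
Rules with consequent 'large': {R1, R2, R5} → strengths 0.3375, 0.9050, 0.4464
Aggregate via t-conorm [a + b − a·b]: 0.9652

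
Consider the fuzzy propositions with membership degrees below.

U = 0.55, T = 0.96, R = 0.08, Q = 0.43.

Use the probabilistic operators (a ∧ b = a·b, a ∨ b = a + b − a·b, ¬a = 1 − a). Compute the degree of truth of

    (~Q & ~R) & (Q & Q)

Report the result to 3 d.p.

~Q = 1 − 0.4300 = 0.5700
~R = 1 − 0.0800 = 0.9200
~Q & ~R = a·b on (0.5700, 0.9200) = 0.5244
Q & Q = a·b on (0.4300, 0.4300) = 0.1849
(~Q & ~R) & (Q & Q) = a·b on (0.5244, 0.1849) = 0.0970

0.097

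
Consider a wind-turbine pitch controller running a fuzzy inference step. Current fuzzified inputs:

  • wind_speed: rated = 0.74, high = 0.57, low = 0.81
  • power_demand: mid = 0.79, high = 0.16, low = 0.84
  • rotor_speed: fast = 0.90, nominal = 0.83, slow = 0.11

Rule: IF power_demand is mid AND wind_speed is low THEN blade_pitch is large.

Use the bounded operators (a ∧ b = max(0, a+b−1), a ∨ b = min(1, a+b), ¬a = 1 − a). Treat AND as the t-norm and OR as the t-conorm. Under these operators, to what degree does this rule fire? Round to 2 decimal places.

firing strength: mid=0.79, low=0.81; AND[max(0, a+b−1)] → w = 0.60

0.60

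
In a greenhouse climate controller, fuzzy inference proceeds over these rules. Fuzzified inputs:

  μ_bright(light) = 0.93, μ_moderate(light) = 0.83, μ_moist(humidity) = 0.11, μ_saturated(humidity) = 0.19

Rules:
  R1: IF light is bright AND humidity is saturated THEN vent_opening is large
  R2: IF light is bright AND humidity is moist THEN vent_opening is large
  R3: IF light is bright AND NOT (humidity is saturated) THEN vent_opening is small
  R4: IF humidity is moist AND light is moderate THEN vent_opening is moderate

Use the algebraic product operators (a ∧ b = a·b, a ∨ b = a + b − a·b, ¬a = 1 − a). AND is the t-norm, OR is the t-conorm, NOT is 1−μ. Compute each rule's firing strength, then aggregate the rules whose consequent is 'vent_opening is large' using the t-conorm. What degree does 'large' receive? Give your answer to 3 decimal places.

R1: bright=0.93, saturated=0.19; AND[a·b] → w = 0.1767
R2: bright=0.93, moist=0.11; AND[a·b] → w = 0.1023
R3: bright=0.93, ¬saturated=1−0.19=0.81; AND[a·b] → w = 0.7533
R4: moist=0.11, moderate=0.83; AND[a·b] → w = 0.0913
Rules with consequent 'large': {R1, R2} → strengths 0.1767, 0.1023
Aggregate via t-conorm [a + b − a·b]: 0.2609

0.261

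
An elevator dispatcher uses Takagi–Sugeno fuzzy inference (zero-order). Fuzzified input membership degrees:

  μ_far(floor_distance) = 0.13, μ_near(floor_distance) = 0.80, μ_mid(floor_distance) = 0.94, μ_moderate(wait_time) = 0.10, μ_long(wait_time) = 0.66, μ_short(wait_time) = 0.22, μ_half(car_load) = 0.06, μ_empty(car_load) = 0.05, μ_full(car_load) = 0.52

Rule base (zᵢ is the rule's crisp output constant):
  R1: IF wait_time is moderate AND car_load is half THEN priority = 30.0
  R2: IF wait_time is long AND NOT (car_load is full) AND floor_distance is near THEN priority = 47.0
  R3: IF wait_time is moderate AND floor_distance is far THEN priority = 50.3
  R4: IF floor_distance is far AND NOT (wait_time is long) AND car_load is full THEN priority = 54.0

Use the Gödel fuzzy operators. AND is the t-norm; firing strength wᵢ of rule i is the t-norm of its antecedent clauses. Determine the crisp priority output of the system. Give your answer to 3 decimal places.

47.286

R1 (z=30.0): moderate=0.10, half=0.06; AND[min(a, b)] → w = 0.06
R2 (z=47.0): long=0.66, ¬full=1−0.52=0.48, near=0.80; AND[min(a, b)] → w = 0.48
R3 (z=50.3): moderate=0.10, far=0.13; AND[min(a, b)] → w = 0.10
R4 (z=54.0): far=0.13, ¬long=1−0.66=0.34, full=0.52; AND[min(a, b)] → w = 0.13
Weighted average = (0.06·30.0 + 0.48·47.0 + 0.10·50.3 + 0.13·54.0) / (0.06 + 0.48 + 0.10 + 0.13)
  = 36.4100 / 0.7700 = 47.286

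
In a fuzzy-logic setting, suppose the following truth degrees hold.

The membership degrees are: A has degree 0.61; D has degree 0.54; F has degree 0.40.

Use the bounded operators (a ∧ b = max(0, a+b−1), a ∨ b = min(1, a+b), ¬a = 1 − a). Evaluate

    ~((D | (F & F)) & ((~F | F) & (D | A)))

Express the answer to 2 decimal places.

F & F = max(0, a+b−1) on (0.40, 0.40) = 0.00
D | (F & F) = min(1, a+b) on (0.54, 0.00) = 0.54
~F = 1 − 0.40 = 0.60
~F | F = min(1, a+b) on (0.60, 0.40) = 1.00
D | A = min(1, a+b) on (0.54, 0.61) = 1.00
(~F | F) & (D | A) = max(0, a+b−1) on (1.00, 1.00) = 1.00
(D | (F & F)) & ((~F | F) & (D | A)) = max(0, a+b−1) on (0.54, 1.00) = 0.54
~((D | (F & F)) & ((~F | F) & (D | A))) = 1 − 0.54 = 0.46

0.46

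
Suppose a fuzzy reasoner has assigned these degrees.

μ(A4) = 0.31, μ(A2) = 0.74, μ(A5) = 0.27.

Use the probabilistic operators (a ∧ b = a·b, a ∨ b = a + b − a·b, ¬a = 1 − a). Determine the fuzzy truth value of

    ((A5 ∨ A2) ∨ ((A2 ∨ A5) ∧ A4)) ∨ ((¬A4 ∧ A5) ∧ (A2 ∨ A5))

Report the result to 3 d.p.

A5 ∨ A2 = a + b − a·b on (0.2700, 0.7400) = 0.8102
A2 ∨ A5 = a + b − a·b on (0.7400, 0.2700) = 0.8102
(A2 ∨ A5) ∧ A4 = a·b on (0.8102, 0.3100) = 0.2512
(A5 ∨ A2) ∨ ((A2 ∨ A5) ∧ A4) = a + b − a·b on (0.8102, 0.2512) = 0.8579
¬A4 = 1 − 0.3100 = 0.6900
¬A4 ∧ A5 = a·b on (0.6900, 0.2700) = 0.1863
A2 ∨ A5 = a + b − a·b on (0.7400, 0.2700) = 0.8102
(¬A4 ∧ A5) ∧ (A2 ∨ A5) = a·b on (0.1863, 0.8102) = 0.1509
((A5 ∨ A2) ∨ ((A2 ∨ A5) ∧ A4)) ∨ ((¬A4 ∧ A5) ∧ (A2 ∨ A5)) = a + b − a·b on (0.8579, 0.1509) = 0.8793

0.879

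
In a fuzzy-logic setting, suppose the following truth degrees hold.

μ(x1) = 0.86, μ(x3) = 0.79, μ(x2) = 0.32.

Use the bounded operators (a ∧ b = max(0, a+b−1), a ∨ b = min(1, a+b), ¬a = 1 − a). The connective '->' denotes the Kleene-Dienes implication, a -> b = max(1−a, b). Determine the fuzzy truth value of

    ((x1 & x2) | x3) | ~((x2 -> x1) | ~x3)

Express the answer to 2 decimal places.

x1 & x2 = max(0, a+b−1) on (0.86, 0.32) = 0.18
(x1 & x2) | x3 = min(1, a+b) on (0.18, 0.79) = 0.97
x2 -> x1  [Kleene-Dienes: max(1−a, b)] with a=0.32, b=0.86 → 0.86
~x3 = 1 − 0.79 = 0.21
(x2 -> x1) | ~x3 = min(1, a+b) on (0.86, 0.21) = 1.00
~((x2 -> x1) | ~x3) = 1 − 1.00 = 0.00
((x1 & x2) | x3) | ~((x2 -> x1) | ~x3) = min(1, a+b) on (0.97, 0.00) = 0.97

0.97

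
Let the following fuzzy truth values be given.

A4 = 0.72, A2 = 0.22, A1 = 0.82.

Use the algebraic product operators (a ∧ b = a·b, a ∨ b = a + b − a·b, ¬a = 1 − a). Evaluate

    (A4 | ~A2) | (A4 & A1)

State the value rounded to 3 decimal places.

~A2 = 1 − 0.2200 = 0.7800
A4 | ~A2 = a + b − a·b on (0.7200, 0.7800) = 0.9384
A4 & A1 = a·b on (0.7200, 0.8200) = 0.5904
(A4 | ~A2) | (A4 & A1) = a + b − a·b on (0.9384, 0.5904) = 0.9748

0.975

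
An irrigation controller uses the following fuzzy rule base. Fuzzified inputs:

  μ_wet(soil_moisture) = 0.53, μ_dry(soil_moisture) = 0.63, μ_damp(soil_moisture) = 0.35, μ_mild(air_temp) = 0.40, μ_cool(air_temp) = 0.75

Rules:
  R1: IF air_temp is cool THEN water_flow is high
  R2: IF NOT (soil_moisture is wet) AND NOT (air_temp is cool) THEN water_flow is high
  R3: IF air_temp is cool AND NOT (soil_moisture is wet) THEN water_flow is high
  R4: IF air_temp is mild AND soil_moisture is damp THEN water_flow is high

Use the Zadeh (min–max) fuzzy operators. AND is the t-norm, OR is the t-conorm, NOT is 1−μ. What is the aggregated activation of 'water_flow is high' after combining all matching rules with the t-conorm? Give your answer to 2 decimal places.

R1: cool=0.75 → w = 0.75
R2: ¬wet=1−0.53=0.47, ¬cool=1−0.75=0.25; AND[min(a, b)] → w = 0.25
R3: cool=0.75, ¬wet=1−0.53=0.47; AND[min(a, b)] → w = 0.47
R4: mild=0.40, damp=0.35; AND[min(a, b)] → w = 0.35
Rules with consequent 'high': {R1, R2, R3, R4} → strengths 0.75, 0.25, 0.47, 0.35
Aggregate via t-conorm [max(a, b)]: 0.75

0.75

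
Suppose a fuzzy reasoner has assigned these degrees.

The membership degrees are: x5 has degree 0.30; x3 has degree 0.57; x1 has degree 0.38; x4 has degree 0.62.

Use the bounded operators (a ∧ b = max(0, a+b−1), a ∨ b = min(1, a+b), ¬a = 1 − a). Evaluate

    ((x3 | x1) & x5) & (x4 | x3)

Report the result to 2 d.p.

x3 | x1 = min(1, a+b) on (0.57, 0.38) = 0.95
(x3 | x1) & x5 = max(0, a+b−1) on (0.95, 0.30) = 0.25
x4 | x3 = min(1, a+b) on (0.62, 0.57) = 1.00
((x3 | x1) & x5) & (x4 | x3) = max(0, a+b−1) on (0.25, 1.00) = 0.25

0.25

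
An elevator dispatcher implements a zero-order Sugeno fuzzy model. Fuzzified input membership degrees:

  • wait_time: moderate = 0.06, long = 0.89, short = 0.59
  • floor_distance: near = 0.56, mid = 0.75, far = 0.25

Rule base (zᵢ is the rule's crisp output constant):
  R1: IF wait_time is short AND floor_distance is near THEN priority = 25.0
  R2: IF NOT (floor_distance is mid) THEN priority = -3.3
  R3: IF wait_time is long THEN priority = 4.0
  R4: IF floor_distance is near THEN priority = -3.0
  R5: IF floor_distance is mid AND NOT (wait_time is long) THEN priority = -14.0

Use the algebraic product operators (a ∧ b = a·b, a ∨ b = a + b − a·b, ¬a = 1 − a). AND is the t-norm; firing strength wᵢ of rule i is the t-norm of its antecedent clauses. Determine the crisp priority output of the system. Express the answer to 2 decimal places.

R1 (z=25.0): short=0.59, near=0.56; AND[a·b] → w = 0.3304
R2 (z=-3.3): ¬mid=1−0.75=0.25 → w = 0.2500
R3 (z=4.0): long=0.89 → w = 0.8900
R4 (z=-3.0): near=0.56 → w = 0.5600
R5 (z=-14.0): mid=0.75, ¬long=1−0.89=0.11; AND[a·b] → w = 0.0825
Weighted average = (0.3304·25.0 + 0.2500·-3.3 + 0.8900·4.0 + 0.5600·-3.0 + 0.0825·-14.0) / (0.3304 + 0.2500 + 0.8900 + 0.5600 + 0.0825)
  = 8.1600 / 2.1129 = 3.86

3.86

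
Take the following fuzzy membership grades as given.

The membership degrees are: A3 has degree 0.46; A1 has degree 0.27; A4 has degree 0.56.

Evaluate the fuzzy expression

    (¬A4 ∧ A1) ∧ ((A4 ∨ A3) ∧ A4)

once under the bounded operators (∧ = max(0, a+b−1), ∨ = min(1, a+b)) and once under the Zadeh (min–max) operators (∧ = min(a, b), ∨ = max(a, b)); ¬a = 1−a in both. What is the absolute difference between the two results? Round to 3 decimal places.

Under bounded:
  ¬A4 = 1 − 0.56 = 0.44
  ¬A4 ∧ A1 = max(0, a+b−1) on (0.44, 0.27) = 0.00
  A4 ∨ A3 = min(1, a+b) on (0.56, 0.46) = 1.00
  (A4 ∨ A3) ∧ A4 = max(0, a+b−1) on (1.00, 0.56) = 0.56
  (¬A4 ∧ A1) ∧ ((A4 ∨ A3) ∧ A4) = max(0, a+b−1) on (0.00, 0.56) = 0.00
  → value = 0.0000
Under Zadeh (min–max):
  ¬A4 = 1 − 0.56 = 0.44
  ¬A4 ∧ A1 = min(a, b) on (0.44, 0.27) = 0.27
  A4 ∨ A3 = max(a, b) on (0.56, 0.46) = 0.56
  (A4 ∨ A3) ∧ A4 = min(a, b) on (0.56, 0.56) = 0.56
  (¬A4 ∧ A1) ∧ ((A4 ∨ A3) ∧ A4) = min(a, b) on (0.27, 0.56) = 0.27
  → value = 0.2700
|0.0000 − 0.2700| = 0.270

0.270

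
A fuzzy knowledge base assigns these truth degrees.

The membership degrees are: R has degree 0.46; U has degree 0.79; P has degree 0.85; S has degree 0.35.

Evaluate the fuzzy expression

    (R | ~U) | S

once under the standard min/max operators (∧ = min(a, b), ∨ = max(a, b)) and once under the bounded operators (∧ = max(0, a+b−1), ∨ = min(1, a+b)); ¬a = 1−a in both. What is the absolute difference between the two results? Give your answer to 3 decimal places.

Under standard min/max:
  ~U = 1 − 0.79 = 0.21
  R | ~U = max(a, b) on (0.46, 0.21) = 0.46
  (R | ~U) | S = max(a, b) on (0.46, 0.35) = 0.46
  → value = 0.4600
Under bounded:
  ~U = 1 − 0.79 = 0.21
  R | ~U = min(1, a+b) on (0.46, 0.21) = 0.67
  (R | ~U) | S = min(1, a+b) on (0.67, 0.35) = 1.00
  → value = 1.0000
|0.4600 − 1.0000| = 0.540

0.540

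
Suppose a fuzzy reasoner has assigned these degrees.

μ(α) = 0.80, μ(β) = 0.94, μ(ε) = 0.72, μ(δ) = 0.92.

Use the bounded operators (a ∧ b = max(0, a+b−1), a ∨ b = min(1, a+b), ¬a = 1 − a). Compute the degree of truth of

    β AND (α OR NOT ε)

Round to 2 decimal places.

NOT ε = 1 − 0.72 = 0.28
α OR NOT ε = min(1, a+b) on (0.80, 0.28) = 1.00
β AND (α OR NOT ε) = max(0, a+b−1) on (0.94, 1.00) = 0.94

0.94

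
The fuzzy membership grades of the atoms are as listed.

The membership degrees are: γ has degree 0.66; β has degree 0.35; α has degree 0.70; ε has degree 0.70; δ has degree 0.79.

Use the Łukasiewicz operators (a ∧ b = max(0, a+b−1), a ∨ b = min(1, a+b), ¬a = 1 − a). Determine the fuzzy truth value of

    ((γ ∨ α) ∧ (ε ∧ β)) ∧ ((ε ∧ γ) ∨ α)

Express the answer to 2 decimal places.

γ ∨ α = min(1, a+b) on (0.66, 0.70) = 1.00
ε ∧ β = max(0, a+b−1) on (0.70, 0.35) = 0.05
(γ ∨ α) ∧ (ε ∧ β) = max(0, a+b−1) on (1.00, 0.05) = 0.05
ε ∧ γ = max(0, a+b−1) on (0.70, 0.66) = 0.36
(ε ∧ γ) ∨ α = min(1, a+b) on (0.36, 0.70) = 1.00
((γ ∨ α) ∧ (ε ∧ β)) ∧ ((ε ∧ γ) ∨ α) = max(0, a+b−1) on (0.05, 1.00) = 0.05

0.05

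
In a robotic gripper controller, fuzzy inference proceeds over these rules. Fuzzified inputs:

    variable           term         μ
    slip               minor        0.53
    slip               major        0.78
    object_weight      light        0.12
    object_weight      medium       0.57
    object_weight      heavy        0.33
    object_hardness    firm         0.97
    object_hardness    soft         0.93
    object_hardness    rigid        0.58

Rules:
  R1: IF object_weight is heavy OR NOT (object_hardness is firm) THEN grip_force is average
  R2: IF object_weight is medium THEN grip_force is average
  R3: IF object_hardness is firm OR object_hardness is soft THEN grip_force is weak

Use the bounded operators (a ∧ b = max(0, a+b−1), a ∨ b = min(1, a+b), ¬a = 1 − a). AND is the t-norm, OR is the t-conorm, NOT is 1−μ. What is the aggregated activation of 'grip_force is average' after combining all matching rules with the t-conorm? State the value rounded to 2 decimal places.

R1: heavy=0.33, ¬firm=1−0.97=0.03; OR[min(1, a+b)] → w = 0.36
R2: medium=0.57 → w = 0.57
R3: firm=0.97, soft=0.93; OR[min(1, a+b)] → w = 1.00
Rules with consequent 'average': {R1, R2} → strengths 0.36, 0.57
Aggregate via t-conorm [min(1, a+b)]: 0.93

0.93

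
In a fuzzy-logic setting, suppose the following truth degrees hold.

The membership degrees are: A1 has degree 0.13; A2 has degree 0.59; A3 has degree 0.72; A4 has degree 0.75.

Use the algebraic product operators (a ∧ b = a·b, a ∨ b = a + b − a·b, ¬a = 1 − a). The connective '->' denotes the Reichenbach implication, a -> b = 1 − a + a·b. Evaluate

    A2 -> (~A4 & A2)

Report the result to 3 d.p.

0.497

~A4 = 1 − 0.7500 = 0.2500
~A4 & A2 = a·b on (0.2500, 0.5900) = 0.1475
A2 -> (~A4 & A2)  [Reichenbach: 1 − a + a·b] with a=0.5900, b=0.1475 → 0.4970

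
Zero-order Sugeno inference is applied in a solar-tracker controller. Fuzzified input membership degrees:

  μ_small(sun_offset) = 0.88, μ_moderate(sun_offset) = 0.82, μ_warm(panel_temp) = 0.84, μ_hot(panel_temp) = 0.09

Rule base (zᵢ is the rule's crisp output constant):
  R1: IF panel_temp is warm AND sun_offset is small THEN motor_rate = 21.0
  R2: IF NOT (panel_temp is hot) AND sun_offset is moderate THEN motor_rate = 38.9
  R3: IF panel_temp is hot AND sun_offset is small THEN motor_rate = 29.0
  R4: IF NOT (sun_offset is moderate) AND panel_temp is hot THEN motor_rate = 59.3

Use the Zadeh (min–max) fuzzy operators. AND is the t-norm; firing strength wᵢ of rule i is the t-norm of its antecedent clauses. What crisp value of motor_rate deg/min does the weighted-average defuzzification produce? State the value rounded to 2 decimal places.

31.24

R1 (z=21.0): warm=0.84, small=0.88; AND[min(a, b)] → w = 0.84
R2 (z=38.9): ¬hot=1−0.09=0.91, moderate=0.82; AND[min(a, b)] → w = 0.82
R3 (z=29.0): hot=0.09, small=0.88; AND[min(a, b)] → w = 0.09
R4 (z=59.3): ¬moderate=1−0.82=0.18, hot=0.09; AND[min(a, b)] → w = 0.09
Weighted average = (0.84·21.0 + 0.82·38.9 + 0.09·29.0 + 0.09·59.3) / (0.84 + 0.82 + 0.09 + 0.09)
  = 57.4850 / 1.8400 = 31.24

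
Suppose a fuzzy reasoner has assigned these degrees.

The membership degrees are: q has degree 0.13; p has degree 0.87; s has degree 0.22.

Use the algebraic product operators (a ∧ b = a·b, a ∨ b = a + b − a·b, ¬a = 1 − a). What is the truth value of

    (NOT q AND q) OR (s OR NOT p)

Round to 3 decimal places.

0.398

NOT q = 1 − 0.1300 = 0.8700
NOT q AND q = a·b on (0.8700, 0.1300) = 0.1131
NOT p = 1 − 0.8700 = 0.1300
s OR NOT p = a + b − a·b on (0.2200, 0.1300) = 0.3214
(NOT q AND q) OR (s OR NOT p) = a + b − a·b on (0.1131, 0.3214) = 0.3981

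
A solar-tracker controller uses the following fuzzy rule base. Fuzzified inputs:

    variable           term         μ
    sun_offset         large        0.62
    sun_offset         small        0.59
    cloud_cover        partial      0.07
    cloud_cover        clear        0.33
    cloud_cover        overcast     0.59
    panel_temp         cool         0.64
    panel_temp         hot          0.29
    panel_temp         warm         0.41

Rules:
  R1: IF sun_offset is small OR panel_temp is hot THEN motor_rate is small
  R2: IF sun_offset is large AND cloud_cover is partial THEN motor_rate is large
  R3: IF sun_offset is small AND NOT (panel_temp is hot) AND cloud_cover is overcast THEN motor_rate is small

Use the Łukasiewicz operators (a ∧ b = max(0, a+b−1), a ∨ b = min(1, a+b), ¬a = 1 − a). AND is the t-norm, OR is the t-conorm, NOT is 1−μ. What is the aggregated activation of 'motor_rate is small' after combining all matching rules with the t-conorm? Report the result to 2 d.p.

0.88

R1: small=0.59, hot=0.29; OR[min(1, a+b)] → w = 0.88
R2: large=0.62, partial=0.07; AND[max(0, a+b−1)] → w = 0.00
R3: small=0.59, ¬hot=1−0.29=0.71, overcast=0.59; AND[max(0, a+b−1)] → w = 0.00
Rules with consequent 'small': {R1, R3} → strengths 0.88, 0.00
Aggregate via t-conorm [min(1, a+b)]: 0.88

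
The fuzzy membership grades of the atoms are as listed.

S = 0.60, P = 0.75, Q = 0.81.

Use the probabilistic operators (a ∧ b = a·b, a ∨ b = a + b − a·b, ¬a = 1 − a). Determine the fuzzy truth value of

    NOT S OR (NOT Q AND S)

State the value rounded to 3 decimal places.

NOT S = 1 − 0.6000 = 0.4000
NOT Q = 1 − 0.8100 = 0.1900
NOT Q AND S = a·b on (0.1900, 0.6000) = 0.1140
NOT S OR (NOT Q AND S) = a + b − a·b on (0.4000, 0.1140) = 0.4684

0.468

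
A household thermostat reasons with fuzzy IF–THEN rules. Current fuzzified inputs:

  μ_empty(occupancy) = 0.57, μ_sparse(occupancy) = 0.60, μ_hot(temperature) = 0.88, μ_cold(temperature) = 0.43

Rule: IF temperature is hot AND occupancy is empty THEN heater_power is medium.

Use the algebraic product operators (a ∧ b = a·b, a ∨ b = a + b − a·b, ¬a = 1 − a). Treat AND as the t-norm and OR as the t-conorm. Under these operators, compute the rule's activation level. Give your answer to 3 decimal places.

firing strength: hot=0.88, empty=0.57; AND[a·b] → w = 0.5016

0.502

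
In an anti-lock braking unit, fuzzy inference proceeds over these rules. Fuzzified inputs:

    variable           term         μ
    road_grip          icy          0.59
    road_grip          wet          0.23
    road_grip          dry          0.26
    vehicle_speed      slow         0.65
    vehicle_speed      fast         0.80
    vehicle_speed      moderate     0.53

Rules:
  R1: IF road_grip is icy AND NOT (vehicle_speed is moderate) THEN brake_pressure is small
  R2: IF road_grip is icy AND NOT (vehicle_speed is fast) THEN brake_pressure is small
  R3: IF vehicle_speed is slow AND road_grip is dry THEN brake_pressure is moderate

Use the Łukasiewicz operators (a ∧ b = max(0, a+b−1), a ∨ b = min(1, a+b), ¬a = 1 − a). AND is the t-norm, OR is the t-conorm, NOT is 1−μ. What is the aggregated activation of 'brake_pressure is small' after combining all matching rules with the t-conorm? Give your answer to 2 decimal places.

R1: icy=0.59, ¬moderate=1−0.53=0.47; AND[max(0, a+b−1)] → w = 0.06
R2: icy=0.59, ¬fast=1−0.80=0.20; AND[max(0, a+b−1)] → w = 0.00
R3: slow=0.65, dry=0.26; AND[max(0, a+b−1)] → w = 0.00
Rules with consequent 'small': {R1, R2} → strengths 0.06, 0.00
Aggregate via t-conorm [min(1, a+b)]: 0.06

0.06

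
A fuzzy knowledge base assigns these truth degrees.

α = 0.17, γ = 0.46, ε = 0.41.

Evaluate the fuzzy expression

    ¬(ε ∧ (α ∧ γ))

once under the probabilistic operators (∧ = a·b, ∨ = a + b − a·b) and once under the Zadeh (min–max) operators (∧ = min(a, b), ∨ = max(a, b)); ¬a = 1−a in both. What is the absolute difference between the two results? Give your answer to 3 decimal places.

0.138

Under probabilistic:
  α ∧ γ = a·b on (0.1700, 0.4600) = 0.0782
  ε ∧ (α ∧ γ) = a·b on (0.4100, 0.0782) = 0.0321
  ¬(ε ∧ (α ∧ γ)) = 1 − 0.0321 = 0.9679
  → value = 0.9679
Under Zadeh (min–max):
  α ∧ γ = min(a, b) on (0.17, 0.46) = 0.17
  ε ∧ (α ∧ γ) = min(a, b) on (0.41, 0.17) = 0.17
  ¬(ε ∧ (α ∧ γ)) = 1 − 0.17 = 0.83
  → value = 0.8300
|0.9679 − 0.8300| = 0.138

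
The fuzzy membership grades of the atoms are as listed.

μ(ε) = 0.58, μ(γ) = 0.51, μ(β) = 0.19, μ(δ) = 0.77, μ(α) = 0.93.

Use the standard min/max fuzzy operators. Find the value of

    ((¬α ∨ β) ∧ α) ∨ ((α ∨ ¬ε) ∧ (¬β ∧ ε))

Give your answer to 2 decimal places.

0.58

¬α = 1 − 0.93 = 0.07
¬α ∨ β = max(a, b) on (0.07, 0.19) = 0.19
(¬α ∨ β) ∧ α = min(a, b) on (0.19, 0.93) = 0.19
¬ε = 1 − 0.58 = 0.42
α ∨ ¬ε = max(a, b) on (0.93, 0.42) = 0.93
¬β = 1 − 0.19 = 0.81
¬β ∧ ε = min(a, b) on (0.81, 0.58) = 0.58
(α ∨ ¬ε) ∧ (¬β ∧ ε) = min(a, b) on (0.93, 0.58) = 0.58
((¬α ∨ β) ∧ α) ∨ ((α ∨ ¬ε) ∧ (¬β ∧ ε)) = max(a, b) on (0.19, 0.58) = 0.58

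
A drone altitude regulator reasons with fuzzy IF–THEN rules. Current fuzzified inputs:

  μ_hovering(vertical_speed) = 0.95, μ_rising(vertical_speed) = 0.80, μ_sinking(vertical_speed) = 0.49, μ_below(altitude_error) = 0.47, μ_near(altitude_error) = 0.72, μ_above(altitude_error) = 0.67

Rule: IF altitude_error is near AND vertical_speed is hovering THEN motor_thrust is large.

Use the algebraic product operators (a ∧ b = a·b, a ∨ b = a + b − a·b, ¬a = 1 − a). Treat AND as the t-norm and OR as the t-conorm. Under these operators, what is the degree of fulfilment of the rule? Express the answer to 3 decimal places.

0.684

firing strength: near=0.72, hovering=0.95; AND[a·b] → w = 0.6840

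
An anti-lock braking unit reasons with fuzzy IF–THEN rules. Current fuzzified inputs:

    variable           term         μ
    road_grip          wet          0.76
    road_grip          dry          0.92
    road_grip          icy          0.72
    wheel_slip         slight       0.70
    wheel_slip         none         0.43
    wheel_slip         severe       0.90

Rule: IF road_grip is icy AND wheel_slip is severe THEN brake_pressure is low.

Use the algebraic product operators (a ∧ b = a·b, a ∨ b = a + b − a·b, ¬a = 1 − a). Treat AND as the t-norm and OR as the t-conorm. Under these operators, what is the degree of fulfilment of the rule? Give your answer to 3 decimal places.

0.648

firing strength: icy=0.72, severe=0.90; AND[a·b] → w = 0.6480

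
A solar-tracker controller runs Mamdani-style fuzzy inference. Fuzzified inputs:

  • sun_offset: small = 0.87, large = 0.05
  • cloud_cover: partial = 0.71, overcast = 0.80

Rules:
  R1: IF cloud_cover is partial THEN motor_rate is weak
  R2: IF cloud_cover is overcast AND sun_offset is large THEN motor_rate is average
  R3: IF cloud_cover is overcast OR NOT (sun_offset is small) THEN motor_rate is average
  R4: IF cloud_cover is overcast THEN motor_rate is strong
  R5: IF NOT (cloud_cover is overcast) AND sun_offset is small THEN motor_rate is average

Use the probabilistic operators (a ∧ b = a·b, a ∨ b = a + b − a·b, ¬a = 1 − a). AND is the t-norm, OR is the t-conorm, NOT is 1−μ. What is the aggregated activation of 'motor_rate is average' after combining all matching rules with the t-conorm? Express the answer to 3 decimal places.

0.862

R1: partial=0.71 → w = 0.7100
R2: overcast=0.80, large=0.05; AND[a·b] → w = 0.0400
R3: overcast=0.80, ¬small=1−0.87=0.13; OR[a + b − a·b] → w = 0.8260
R4: overcast=0.80 → w = 0.8000
R5: ¬overcast=1−0.80=0.20, small=0.87; AND[a·b] → w = 0.1740
Rules with consequent 'average': {R2, R3, R5} → strengths 0.0400, 0.8260, 0.1740
Aggregate via t-conorm [a + b − a·b]: 0.8620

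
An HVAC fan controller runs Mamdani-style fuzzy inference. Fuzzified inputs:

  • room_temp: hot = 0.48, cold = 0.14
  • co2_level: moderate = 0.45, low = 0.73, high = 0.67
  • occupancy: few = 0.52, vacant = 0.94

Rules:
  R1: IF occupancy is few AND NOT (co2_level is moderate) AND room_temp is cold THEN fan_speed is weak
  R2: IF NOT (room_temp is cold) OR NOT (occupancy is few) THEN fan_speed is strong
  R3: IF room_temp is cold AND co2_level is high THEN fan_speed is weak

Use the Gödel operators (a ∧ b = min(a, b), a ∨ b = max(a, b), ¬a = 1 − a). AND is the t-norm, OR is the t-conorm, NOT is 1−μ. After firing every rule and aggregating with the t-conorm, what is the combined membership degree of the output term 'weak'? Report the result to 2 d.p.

0.14

R1: few=0.52, ¬moderate=1−0.45=0.55, cold=0.14; AND[min(a, b)] → w = 0.14
R2: ¬cold=1−0.14=0.86, ¬few=1−0.52=0.48; OR[max(a, b)] → w = 0.86
R3: cold=0.14, high=0.67; AND[min(a, b)] → w = 0.14
Rules with consequent 'weak': {R1, R3} → strengths 0.14, 0.14
Aggregate via t-conorm [max(a, b)]: 0.14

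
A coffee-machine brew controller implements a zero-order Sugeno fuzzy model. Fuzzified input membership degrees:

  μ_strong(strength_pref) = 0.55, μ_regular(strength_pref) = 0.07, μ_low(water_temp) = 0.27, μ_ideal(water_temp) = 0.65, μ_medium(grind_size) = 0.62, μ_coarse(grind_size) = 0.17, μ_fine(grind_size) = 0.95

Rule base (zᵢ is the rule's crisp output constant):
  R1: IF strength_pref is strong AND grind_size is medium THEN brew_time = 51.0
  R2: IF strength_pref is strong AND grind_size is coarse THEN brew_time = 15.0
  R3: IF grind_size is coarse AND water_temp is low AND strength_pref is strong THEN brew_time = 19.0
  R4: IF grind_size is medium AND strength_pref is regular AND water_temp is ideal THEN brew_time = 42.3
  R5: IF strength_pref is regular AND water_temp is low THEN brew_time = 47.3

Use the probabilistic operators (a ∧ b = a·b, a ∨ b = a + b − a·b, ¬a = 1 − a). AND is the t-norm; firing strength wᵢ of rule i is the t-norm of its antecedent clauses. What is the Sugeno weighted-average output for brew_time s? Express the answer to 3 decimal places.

42.143

R1 (z=51.0): strong=0.55, medium=0.62; AND[a·b] → w = 0.3410
R2 (z=15.0): strong=0.55, coarse=0.17; AND[a·b] → w = 0.0935
R3 (z=19.0): coarse=0.17, low=0.27, strong=0.55; AND[a·b] → w = 0.0252
R4 (z=42.3): medium=0.62, regular=0.07, ideal=0.65; AND[a·b] → w = 0.0282
R5 (z=47.3): regular=0.07, low=0.27; AND[a·b] → w = 0.0189
Weighted average = (0.3410·51.0 + 0.0935·15.0 + 0.0252·19.0 + 0.0282·42.3 + 0.0189·47.3) / (0.3410 + 0.0935 + 0.0252 + 0.0282 + 0.0189)
  = 21.3604 / 0.5069 = 42.143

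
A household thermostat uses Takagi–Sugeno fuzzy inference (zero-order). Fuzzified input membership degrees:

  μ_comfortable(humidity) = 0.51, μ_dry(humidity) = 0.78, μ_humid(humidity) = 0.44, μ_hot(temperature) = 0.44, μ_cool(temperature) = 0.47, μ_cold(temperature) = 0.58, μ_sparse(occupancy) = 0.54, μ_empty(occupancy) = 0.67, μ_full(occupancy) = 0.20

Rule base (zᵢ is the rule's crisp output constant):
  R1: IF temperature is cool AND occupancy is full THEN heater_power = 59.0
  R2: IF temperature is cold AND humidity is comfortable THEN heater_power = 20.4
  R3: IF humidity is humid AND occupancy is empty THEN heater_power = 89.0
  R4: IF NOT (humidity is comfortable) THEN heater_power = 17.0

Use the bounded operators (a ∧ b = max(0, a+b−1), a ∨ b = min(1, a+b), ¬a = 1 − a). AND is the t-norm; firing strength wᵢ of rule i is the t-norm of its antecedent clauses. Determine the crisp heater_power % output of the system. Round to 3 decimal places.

28.922

R1 (z=59.0): cool=0.47, full=0.20; AND[max(0, a+b−1)] → w = 0.00
R2 (z=20.4): cold=0.58, comfortable=0.51; AND[max(0, a+b−1)] → w = 0.09
R3 (z=89.0): humid=0.44, empty=0.67; AND[max(0, a+b−1)] → w = 0.11
R4 (z=17.0): ¬comfortable=1−0.51=0.49 → w = 0.49
Weighted average = (0.00·59.0 + 0.09·20.4 + 0.11·89.0 + 0.49·17.0) / (0.00 + 0.09 + 0.11 + 0.49)
  = 19.9560 / 0.6900 = 28.922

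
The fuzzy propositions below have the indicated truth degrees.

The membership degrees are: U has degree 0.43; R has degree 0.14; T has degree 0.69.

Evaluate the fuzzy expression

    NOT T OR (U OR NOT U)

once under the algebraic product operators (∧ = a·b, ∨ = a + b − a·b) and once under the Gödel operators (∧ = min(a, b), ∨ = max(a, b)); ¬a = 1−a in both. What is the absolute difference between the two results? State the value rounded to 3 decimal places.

Under algebraic product:
  NOT T = 1 − 0.6900 = 0.3100
  NOT U = 1 − 0.4300 = 0.5700
  U OR NOT U = a + b − a·b on (0.4300, 0.5700) = 0.7549
  NOT T OR (U OR NOT U) = a + b − a·b on (0.3100, 0.7549) = 0.8309
  → value = 0.8309
Under Gödel:
  NOT T = 1 − 0.69 = 0.31
  NOT U = 1 − 0.43 = 0.57
  U OR NOT U = max(a, b) on (0.43, 0.57) = 0.57
  NOT T OR (U OR NOT U) = max(a, b) on (0.31, 0.57) = 0.57
  → value = 0.5700
|0.8309 − 0.5700| = 0.261

0.261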